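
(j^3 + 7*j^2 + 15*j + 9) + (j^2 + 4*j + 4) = j^3 + 8*j^2 + 19*j + 13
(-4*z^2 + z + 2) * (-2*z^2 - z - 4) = 8*z^4 + 2*z^3 + 11*z^2 - 6*z - 8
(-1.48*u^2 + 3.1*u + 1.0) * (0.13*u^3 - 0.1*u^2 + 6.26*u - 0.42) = -0.1924*u^5 + 0.551*u^4 - 9.4448*u^3 + 19.9276*u^2 + 4.958*u - 0.42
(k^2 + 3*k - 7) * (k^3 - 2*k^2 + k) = k^5 + k^4 - 12*k^3 + 17*k^2 - 7*k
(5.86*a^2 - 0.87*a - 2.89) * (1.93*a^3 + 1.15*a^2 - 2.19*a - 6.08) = 11.3098*a^5 + 5.0599*a^4 - 19.4116*a^3 - 37.047*a^2 + 11.6187*a + 17.5712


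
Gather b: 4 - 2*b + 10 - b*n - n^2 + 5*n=b*(-n - 2) - n^2 + 5*n + 14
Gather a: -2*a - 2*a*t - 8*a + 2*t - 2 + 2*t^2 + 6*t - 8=a*(-2*t - 10) + 2*t^2 + 8*t - 10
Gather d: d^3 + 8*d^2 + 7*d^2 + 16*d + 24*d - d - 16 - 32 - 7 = d^3 + 15*d^2 + 39*d - 55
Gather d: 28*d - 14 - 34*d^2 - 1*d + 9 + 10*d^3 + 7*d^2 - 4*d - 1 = 10*d^3 - 27*d^2 + 23*d - 6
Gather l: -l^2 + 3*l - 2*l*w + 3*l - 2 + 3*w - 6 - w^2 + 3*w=-l^2 + l*(6 - 2*w) - w^2 + 6*w - 8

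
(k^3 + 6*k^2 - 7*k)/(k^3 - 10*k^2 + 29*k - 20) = k*(k + 7)/(k^2 - 9*k + 20)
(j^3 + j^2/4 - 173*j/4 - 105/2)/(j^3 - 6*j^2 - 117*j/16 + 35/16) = 4*(j + 6)/(4*j - 1)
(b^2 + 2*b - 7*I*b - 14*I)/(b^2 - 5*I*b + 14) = (b + 2)/(b + 2*I)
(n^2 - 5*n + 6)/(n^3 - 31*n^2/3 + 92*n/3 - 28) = 3*(n - 3)/(3*n^2 - 25*n + 42)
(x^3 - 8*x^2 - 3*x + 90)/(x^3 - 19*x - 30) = (x - 6)/(x + 2)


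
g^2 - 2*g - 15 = (g - 5)*(g + 3)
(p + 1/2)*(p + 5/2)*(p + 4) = p^3 + 7*p^2 + 53*p/4 + 5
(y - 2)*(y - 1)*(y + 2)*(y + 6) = y^4 + 5*y^3 - 10*y^2 - 20*y + 24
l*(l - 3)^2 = l^3 - 6*l^2 + 9*l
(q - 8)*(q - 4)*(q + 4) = q^3 - 8*q^2 - 16*q + 128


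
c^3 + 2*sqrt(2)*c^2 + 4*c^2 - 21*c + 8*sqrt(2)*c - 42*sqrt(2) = (c - 3)*(c + 7)*(c + 2*sqrt(2))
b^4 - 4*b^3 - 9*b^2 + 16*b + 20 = (b - 5)*(b - 2)*(b + 1)*(b + 2)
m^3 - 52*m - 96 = (m - 8)*(m + 2)*(m + 6)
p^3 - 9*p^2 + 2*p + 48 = (p - 8)*(p - 3)*(p + 2)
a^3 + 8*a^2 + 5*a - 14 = (a - 1)*(a + 2)*(a + 7)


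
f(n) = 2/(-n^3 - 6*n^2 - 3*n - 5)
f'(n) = 2*(3*n^2 + 12*n + 3)/(-n^3 - 6*n^2 - 3*n - 5)^2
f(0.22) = -0.34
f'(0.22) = 0.33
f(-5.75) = 0.50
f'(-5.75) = 4.18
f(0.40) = -0.28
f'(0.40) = 0.32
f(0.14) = -0.36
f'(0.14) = 0.31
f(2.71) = -0.03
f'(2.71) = 0.02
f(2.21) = -0.04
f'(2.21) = 0.03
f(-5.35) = -0.26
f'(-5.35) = 0.86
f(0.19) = -0.35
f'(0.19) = 0.32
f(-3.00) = -0.09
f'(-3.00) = -0.02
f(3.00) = -0.02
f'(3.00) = 0.01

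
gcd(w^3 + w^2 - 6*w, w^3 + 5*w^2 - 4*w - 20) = w - 2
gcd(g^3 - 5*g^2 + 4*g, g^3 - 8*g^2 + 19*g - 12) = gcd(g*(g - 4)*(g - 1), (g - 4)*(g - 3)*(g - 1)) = g^2 - 5*g + 4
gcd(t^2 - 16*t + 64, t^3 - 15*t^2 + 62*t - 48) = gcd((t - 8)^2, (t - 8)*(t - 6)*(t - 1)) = t - 8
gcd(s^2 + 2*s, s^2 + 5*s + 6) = s + 2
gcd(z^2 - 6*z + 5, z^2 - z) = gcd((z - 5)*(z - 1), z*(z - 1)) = z - 1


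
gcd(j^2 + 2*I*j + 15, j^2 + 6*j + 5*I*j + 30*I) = j + 5*I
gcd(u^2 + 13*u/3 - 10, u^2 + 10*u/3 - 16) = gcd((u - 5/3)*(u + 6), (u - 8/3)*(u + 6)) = u + 6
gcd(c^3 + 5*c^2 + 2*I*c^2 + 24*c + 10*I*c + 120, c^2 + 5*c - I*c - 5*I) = c + 5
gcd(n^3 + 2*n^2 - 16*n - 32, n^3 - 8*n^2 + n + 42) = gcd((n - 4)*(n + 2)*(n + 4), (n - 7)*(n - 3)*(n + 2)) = n + 2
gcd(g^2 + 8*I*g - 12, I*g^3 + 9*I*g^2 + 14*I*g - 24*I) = 1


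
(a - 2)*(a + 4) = a^2 + 2*a - 8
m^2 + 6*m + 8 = (m + 2)*(m + 4)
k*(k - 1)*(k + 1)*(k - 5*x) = k^4 - 5*k^3*x - k^2 + 5*k*x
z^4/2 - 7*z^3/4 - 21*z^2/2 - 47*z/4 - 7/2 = (z/2 + 1)*(z - 7)*(z + 1/2)*(z + 1)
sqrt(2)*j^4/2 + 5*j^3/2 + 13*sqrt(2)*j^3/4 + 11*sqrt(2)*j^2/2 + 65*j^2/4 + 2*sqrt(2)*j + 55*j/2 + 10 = (j + 1/2)*(j + 4)*(j + 5*sqrt(2)/2)*(sqrt(2)*j/2 + sqrt(2))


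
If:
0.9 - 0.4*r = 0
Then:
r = 2.25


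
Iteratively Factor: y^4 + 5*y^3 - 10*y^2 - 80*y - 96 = (y + 2)*(y^3 + 3*y^2 - 16*y - 48) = (y - 4)*(y + 2)*(y^2 + 7*y + 12) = (y - 4)*(y + 2)*(y + 4)*(y + 3)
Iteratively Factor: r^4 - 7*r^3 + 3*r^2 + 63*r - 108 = (r - 4)*(r^3 - 3*r^2 - 9*r + 27) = (r - 4)*(r - 3)*(r^2 - 9) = (r - 4)*(r - 3)^2*(r + 3)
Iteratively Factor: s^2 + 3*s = (s + 3)*(s)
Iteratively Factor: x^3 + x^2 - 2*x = (x)*(x^2 + x - 2) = x*(x - 1)*(x + 2)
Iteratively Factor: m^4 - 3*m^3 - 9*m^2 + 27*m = (m)*(m^3 - 3*m^2 - 9*m + 27) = m*(m - 3)*(m^2 - 9) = m*(m - 3)*(m + 3)*(m - 3)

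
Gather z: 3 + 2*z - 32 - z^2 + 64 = -z^2 + 2*z + 35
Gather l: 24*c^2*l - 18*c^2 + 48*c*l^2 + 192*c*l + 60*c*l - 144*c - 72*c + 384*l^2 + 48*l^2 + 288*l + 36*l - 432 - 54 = -18*c^2 - 216*c + l^2*(48*c + 432) + l*(24*c^2 + 252*c + 324) - 486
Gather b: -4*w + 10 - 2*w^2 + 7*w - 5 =-2*w^2 + 3*w + 5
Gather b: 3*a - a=2*a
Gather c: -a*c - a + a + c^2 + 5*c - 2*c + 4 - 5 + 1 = c^2 + c*(3 - a)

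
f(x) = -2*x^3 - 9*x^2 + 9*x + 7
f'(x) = -6*x^2 - 18*x + 9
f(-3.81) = -47.32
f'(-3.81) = -9.52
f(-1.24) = -14.19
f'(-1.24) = 22.09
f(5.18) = -465.86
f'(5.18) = -245.23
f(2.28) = -42.97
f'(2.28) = -63.23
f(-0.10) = 6.01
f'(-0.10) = 10.74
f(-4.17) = -42.01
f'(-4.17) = -20.27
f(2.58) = -64.03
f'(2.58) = -77.38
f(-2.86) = -45.57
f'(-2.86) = 11.40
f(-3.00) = -47.00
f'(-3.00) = 9.00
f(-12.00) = 2059.00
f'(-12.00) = -639.00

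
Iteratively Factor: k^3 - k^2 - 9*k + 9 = (k + 3)*(k^2 - 4*k + 3) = (k - 1)*(k + 3)*(k - 3)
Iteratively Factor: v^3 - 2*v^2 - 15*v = (v - 5)*(v^2 + 3*v) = v*(v - 5)*(v + 3)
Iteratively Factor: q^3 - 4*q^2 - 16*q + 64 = (q + 4)*(q^2 - 8*q + 16) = (q - 4)*(q + 4)*(q - 4)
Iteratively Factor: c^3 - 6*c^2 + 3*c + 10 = (c - 2)*(c^2 - 4*c - 5) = (c - 5)*(c - 2)*(c + 1)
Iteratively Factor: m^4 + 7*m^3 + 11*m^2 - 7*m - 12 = (m + 3)*(m^3 + 4*m^2 - m - 4) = (m - 1)*(m + 3)*(m^2 + 5*m + 4) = (m - 1)*(m + 3)*(m + 4)*(m + 1)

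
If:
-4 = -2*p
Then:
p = 2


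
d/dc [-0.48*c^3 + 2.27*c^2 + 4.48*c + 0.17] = -1.44*c^2 + 4.54*c + 4.48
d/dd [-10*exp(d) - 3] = -10*exp(d)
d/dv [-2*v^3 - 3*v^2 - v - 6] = -6*v^2 - 6*v - 1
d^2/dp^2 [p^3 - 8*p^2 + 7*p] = 6*p - 16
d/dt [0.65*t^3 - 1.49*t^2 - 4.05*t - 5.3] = 1.95*t^2 - 2.98*t - 4.05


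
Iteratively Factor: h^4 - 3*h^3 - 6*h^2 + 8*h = (h + 2)*(h^3 - 5*h^2 + 4*h) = (h - 1)*(h + 2)*(h^2 - 4*h) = h*(h - 1)*(h + 2)*(h - 4)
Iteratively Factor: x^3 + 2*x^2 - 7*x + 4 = (x + 4)*(x^2 - 2*x + 1) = (x - 1)*(x + 4)*(x - 1)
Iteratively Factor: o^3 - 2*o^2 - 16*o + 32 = (o - 4)*(o^2 + 2*o - 8) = (o - 4)*(o - 2)*(o + 4)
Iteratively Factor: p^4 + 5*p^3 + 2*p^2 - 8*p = (p - 1)*(p^3 + 6*p^2 + 8*p) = (p - 1)*(p + 2)*(p^2 + 4*p) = p*(p - 1)*(p + 2)*(p + 4)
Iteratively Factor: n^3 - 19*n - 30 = (n + 3)*(n^2 - 3*n - 10) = (n - 5)*(n + 3)*(n + 2)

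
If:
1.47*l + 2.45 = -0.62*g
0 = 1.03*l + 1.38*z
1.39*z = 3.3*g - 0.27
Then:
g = 0.70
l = -1.96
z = 1.46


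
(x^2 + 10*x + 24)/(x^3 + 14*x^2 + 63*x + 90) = (x + 4)/(x^2 + 8*x + 15)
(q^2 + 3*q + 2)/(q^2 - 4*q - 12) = (q + 1)/(q - 6)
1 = 1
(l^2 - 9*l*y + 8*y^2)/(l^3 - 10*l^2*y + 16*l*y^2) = (-l + y)/(l*(-l + 2*y))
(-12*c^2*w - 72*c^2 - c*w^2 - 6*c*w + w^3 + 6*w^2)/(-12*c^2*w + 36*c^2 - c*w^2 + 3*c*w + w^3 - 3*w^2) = (w + 6)/(w - 3)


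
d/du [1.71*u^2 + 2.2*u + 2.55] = 3.42*u + 2.2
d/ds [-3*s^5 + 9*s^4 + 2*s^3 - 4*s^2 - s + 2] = -15*s^4 + 36*s^3 + 6*s^2 - 8*s - 1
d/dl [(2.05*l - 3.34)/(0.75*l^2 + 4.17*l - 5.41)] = (-1.5375*l^2 + 5.01*l + 2.8373)/(0.5625*l^4 + 6.255*l^3 + 9.2739*l^2 - 45.1194*l + 29.2681)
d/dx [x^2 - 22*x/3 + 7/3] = 2*x - 22/3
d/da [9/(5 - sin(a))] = 9*cos(a)/(sin(a) - 5)^2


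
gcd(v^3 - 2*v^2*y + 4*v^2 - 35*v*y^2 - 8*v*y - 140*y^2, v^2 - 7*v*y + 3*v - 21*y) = -v + 7*y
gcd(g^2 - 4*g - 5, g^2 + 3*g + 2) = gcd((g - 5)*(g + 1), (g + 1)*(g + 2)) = g + 1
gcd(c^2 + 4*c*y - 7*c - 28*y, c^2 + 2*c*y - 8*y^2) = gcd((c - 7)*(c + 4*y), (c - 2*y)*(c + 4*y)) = c + 4*y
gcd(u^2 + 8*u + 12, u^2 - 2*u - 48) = u + 6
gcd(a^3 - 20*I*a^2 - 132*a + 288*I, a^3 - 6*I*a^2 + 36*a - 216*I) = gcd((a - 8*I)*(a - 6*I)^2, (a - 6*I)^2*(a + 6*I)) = a^2 - 12*I*a - 36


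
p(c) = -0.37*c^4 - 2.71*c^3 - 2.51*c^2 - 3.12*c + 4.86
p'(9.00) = -1785.75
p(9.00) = -4629.69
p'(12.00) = -3791.52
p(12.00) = -12749.22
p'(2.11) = -63.81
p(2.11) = -45.69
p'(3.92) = -236.88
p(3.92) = -296.55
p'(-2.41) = -17.53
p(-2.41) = 23.25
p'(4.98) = -412.54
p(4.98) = -635.20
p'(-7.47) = 197.63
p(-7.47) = -134.36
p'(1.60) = -38.03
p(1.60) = -20.08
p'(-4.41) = -12.16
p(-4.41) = 62.29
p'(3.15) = -145.86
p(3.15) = -151.01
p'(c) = -1.48*c^3 - 8.13*c^2 - 5.02*c - 3.12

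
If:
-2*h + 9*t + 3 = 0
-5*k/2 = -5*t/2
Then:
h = 9*t/2 + 3/2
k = t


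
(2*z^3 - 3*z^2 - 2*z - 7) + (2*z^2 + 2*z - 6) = 2*z^3 - z^2 - 13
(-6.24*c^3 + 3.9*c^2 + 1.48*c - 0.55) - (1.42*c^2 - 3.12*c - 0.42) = -6.24*c^3 + 2.48*c^2 + 4.6*c - 0.13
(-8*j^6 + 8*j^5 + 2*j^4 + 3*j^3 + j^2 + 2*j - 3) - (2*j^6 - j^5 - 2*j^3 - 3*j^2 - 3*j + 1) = -10*j^6 + 9*j^5 + 2*j^4 + 5*j^3 + 4*j^2 + 5*j - 4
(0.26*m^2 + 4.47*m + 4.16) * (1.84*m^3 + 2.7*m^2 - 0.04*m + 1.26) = 0.4784*m^5 + 8.9268*m^4 + 19.713*m^3 + 11.3808*m^2 + 5.4658*m + 5.2416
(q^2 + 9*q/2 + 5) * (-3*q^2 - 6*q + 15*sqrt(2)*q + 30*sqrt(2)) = -3*q^4 - 39*q^3/2 + 15*sqrt(2)*q^3 - 42*q^2 + 195*sqrt(2)*q^2/2 - 30*q + 210*sqrt(2)*q + 150*sqrt(2)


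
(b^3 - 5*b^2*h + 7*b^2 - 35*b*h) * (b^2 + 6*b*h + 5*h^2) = b^5 + b^4*h + 7*b^4 - 25*b^3*h^2 + 7*b^3*h - 25*b^2*h^3 - 175*b^2*h^2 - 175*b*h^3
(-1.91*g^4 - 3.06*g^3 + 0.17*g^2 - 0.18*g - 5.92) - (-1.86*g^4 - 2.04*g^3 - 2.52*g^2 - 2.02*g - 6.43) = -0.0499999999999998*g^4 - 1.02*g^3 + 2.69*g^2 + 1.84*g + 0.51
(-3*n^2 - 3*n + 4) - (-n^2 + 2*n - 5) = -2*n^2 - 5*n + 9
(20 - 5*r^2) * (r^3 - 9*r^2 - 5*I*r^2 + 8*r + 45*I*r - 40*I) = -5*r^5 + 45*r^4 + 25*I*r^4 - 20*r^3 - 225*I*r^3 - 180*r^2 + 100*I*r^2 + 160*r + 900*I*r - 800*I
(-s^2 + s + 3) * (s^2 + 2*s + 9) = -s^4 - s^3 - 4*s^2 + 15*s + 27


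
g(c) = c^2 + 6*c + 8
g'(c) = 2*c + 6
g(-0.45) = 5.50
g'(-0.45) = 5.10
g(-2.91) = -0.99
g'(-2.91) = 0.18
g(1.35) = 17.92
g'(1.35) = 8.70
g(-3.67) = -0.55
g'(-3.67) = -1.34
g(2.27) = 26.77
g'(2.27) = 10.54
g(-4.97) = 2.88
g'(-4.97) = -3.94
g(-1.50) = 1.25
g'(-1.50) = 3.00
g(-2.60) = -0.84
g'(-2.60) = 0.80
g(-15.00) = 143.00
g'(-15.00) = -24.00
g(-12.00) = 80.00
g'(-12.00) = -18.00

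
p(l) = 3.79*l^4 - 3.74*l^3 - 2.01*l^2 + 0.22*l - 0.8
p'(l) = 15.16*l^3 - 11.22*l^2 - 4.02*l + 0.22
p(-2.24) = 126.08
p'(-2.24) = -217.46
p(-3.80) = 964.83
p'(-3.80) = -978.38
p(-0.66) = -0.03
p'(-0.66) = -6.37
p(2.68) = 108.88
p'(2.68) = 200.67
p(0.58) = -1.65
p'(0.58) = -2.93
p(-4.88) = 2534.31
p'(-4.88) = -2009.17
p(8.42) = 16675.64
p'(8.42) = 8220.64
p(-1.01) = 4.72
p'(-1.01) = -22.78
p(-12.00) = 84759.28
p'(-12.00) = -27763.70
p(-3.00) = 388.42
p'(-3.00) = -498.02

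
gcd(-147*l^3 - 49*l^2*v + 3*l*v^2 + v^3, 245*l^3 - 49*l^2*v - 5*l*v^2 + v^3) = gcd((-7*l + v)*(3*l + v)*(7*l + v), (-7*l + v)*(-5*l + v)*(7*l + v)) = -49*l^2 + v^2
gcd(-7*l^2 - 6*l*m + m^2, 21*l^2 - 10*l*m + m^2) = 7*l - m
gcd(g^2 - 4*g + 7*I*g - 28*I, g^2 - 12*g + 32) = g - 4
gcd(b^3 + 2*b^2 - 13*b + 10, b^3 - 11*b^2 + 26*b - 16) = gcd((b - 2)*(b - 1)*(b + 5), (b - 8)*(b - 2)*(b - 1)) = b^2 - 3*b + 2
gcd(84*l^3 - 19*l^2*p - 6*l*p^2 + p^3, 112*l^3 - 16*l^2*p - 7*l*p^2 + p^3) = -28*l^2 - 3*l*p + p^2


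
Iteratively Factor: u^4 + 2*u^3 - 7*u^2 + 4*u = (u)*(u^3 + 2*u^2 - 7*u + 4) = u*(u - 1)*(u^2 + 3*u - 4) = u*(u - 1)^2*(u + 4)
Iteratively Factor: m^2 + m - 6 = (m + 3)*(m - 2)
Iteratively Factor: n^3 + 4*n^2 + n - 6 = (n + 2)*(n^2 + 2*n - 3) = (n + 2)*(n + 3)*(n - 1)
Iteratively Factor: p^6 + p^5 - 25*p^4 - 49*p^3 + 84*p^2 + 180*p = (p + 2)*(p^5 - p^4 - 23*p^3 - 3*p^2 + 90*p) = (p + 2)*(p + 3)*(p^4 - 4*p^3 - 11*p^2 + 30*p) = (p - 5)*(p + 2)*(p + 3)*(p^3 + p^2 - 6*p) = (p - 5)*(p + 2)*(p + 3)^2*(p^2 - 2*p) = p*(p - 5)*(p + 2)*(p + 3)^2*(p - 2)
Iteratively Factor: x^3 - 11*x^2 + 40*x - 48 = (x - 4)*(x^2 - 7*x + 12) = (x - 4)*(x - 3)*(x - 4)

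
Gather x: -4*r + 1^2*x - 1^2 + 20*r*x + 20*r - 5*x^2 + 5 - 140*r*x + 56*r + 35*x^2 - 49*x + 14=72*r + 30*x^2 + x*(-120*r - 48) + 18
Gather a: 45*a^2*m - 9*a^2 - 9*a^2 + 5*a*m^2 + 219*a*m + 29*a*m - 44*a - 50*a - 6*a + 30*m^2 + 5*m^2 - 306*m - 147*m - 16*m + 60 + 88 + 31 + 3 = a^2*(45*m - 18) + a*(5*m^2 + 248*m - 100) + 35*m^2 - 469*m + 182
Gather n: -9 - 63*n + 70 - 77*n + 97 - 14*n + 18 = 176 - 154*n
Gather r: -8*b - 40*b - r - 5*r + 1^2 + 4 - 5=-48*b - 6*r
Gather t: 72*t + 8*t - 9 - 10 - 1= 80*t - 20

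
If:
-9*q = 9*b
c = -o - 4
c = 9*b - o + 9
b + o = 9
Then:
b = -13/9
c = -130/9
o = 94/9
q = 13/9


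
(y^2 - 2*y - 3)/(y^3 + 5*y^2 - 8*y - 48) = (y + 1)/(y^2 + 8*y + 16)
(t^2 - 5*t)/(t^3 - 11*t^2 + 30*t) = 1/(t - 6)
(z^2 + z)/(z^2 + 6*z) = (z + 1)/(z + 6)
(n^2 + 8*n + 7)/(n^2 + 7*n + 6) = (n + 7)/(n + 6)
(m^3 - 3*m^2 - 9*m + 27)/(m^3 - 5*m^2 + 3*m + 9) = (m + 3)/(m + 1)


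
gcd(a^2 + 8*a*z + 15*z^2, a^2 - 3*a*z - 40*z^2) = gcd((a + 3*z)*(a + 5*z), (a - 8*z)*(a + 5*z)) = a + 5*z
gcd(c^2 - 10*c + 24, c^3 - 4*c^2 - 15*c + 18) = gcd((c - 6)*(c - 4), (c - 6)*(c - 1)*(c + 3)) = c - 6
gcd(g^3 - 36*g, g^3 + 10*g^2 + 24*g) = g^2 + 6*g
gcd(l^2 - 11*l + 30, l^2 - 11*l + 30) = l^2 - 11*l + 30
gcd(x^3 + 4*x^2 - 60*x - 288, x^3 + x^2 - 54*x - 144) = x^2 - 2*x - 48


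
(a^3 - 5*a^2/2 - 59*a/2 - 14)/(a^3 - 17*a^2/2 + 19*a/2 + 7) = (a + 4)/(a - 2)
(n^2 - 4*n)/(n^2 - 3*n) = (n - 4)/(n - 3)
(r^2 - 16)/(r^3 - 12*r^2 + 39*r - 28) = (r + 4)/(r^2 - 8*r + 7)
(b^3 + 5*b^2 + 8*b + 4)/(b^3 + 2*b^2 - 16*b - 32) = (b^2 + 3*b + 2)/(b^2 - 16)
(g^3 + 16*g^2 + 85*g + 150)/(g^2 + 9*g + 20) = (g^2 + 11*g + 30)/(g + 4)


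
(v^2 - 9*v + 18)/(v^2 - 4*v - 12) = (v - 3)/(v + 2)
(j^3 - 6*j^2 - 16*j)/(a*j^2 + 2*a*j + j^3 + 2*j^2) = (j - 8)/(a + j)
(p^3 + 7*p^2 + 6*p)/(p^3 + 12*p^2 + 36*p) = (p + 1)/(p + 6)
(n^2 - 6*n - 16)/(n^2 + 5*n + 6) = (n - 8)/(n + 3)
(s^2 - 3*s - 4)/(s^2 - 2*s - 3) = (s - 4)/(s - 3)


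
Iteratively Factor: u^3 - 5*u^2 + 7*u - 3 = (u - 3)*(u^2 - 2*u + 1) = (u - 3)*(u - 1)*(u - 1)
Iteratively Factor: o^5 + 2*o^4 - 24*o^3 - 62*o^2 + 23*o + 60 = (o + 1)*(o^4 + o^3 - 25*o^2 - 37*o + 60) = (o + 1)*(o + 3)*(o^3 - 2*o^2 - 19*o + 20) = (o - 5)*(o + 1)*(o + 3)*(o^2 + 3*o - 4) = (o - 5)*(o + 1)*(o + 3)*(o + 4)*(o - 1)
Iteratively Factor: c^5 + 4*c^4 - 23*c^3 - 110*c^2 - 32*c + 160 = (c + 2)*(c^4 + 2*c^3 - 27*c^2 - 56*c + 80) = (c - 5)*(c + 2)*(c^3 + 7*c^2 + 8*c - 16) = (c - 5)*(c + 2)*(c + 4)*(c^2 + 3*c - 4) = (c - 5)*(c - 1)*(c + 2)*(c + 4)*(c + 4)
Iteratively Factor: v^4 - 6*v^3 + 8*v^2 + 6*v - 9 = (v - 1)*(v^3 - 5*v^2 + 3*v + 9) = (v - 3)*(v - 1)*(v^2 - 2*v - 3) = (v - 3)*(v - 1)*(v + 1)*(v - 3)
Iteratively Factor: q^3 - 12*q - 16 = (q + 2)*(q^2 - 2*q - 8) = (q + 2)^2*(q - 4)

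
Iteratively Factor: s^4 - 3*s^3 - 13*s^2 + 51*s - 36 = (s - 3)*(s^3 - 13*s + 12) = (s - 3)^2*(s^2 + 3*s - 4) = (s - 3)^2*(s + 4)*(s - 1)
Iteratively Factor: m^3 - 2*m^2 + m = (m)*(m^2 - 2*m + 1) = m*(m - 1)*(m - 1)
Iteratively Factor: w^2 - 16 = (w - 4)*(w + 4)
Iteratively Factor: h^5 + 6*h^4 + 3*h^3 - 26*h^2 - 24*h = (h + 3)*(h^4 + 3*h^3 - 6*h^2 - 8*h) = h*(h + 3)*(h^3 + 3*h^2 - 6*h - 8) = h*(h + 3)*(h + 4)*(h^2 - h - 2) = h*(h - 2)*(h + 3)*(h + 4)*(h + 1)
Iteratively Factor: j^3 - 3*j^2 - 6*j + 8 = (j + 2)*(j^2 - 5*j + 4) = (j - 1)*(j + 2)*(j - 4)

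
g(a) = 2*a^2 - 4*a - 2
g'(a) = 4*a - 4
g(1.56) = -3.37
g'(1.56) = 2.24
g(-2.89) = 26.26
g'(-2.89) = -15.56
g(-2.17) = 16.10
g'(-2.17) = -12.68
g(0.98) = -4.00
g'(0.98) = -0.08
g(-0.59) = 1.06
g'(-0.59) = -6.36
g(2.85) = 2.84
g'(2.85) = 7.40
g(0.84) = -3.95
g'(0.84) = -0.64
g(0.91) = -3.98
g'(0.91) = -0.36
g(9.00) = 124.00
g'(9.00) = 32.00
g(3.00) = 4.00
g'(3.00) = 8.00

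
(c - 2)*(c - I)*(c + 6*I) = c^3 - 2*c^2 + 5*I*c^2 + 6*c - 10*I*c - 12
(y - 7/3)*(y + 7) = y^2 + 14*y/3 - 49/3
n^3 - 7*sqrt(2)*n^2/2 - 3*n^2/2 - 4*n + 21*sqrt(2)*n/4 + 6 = (n - 3/2)*(n - 4*sqrt(2))*(n + sqrt(2)/2)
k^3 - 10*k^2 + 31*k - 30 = (k - 5)*(k - 3)*(k - 2)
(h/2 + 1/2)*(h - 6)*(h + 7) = h^3/2 + h^2 - 41*h/2 - 21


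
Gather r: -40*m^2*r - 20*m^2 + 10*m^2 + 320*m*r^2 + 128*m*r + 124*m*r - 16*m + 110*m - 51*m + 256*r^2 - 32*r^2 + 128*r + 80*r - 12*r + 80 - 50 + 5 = -10*m^2 + 43*m + r^2*(320*m + 224) + r*(-40*m^2 + 252*m + 196) + 35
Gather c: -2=-2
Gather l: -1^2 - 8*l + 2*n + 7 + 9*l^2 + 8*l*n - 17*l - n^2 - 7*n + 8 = 9*l^2 + l*(8*n - 25) - n^2 - 5*n + 14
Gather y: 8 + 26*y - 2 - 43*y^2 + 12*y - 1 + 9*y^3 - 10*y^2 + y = 9*y^3 - 53*y^2 + 39*y + 5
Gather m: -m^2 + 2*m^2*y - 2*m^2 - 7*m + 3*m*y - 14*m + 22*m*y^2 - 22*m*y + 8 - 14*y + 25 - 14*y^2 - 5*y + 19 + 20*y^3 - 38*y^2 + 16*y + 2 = m^2*(2*y - 3) + m*(22*y^2 - 19*y - 21) + 20*y^3 - 52*y^2 - 3*y + 54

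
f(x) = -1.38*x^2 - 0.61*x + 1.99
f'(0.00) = -0.61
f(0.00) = 1.99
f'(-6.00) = 15.95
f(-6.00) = -44.03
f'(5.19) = -14.93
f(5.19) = -38.35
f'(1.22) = -3.98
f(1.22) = -0.81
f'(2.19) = -6.65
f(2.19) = -5.96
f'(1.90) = -5.85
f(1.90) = -4.15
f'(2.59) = -7.76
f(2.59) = -8.85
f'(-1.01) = 2.18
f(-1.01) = 1.20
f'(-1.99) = 4.88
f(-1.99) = -2.26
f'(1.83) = -5.66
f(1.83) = -3.75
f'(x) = -2.76*x - 0.61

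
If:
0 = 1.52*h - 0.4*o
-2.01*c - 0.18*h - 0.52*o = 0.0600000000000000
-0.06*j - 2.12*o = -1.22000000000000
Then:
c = -0.282272846294842*o - 0.0298507462686567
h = 0.263157894736842*o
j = 20.3333333333333 - 35.3333333333333*o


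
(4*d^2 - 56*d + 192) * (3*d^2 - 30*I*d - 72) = 12*d^4 - 168*d^3 - 120*I*d^3 + 288*d^2 + 1680*I*d^2 + 4032*d - 5760*I*d - 13824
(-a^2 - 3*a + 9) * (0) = 0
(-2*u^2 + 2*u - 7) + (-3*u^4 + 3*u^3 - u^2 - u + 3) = -3*u^4 + 3*u^3 - 3*u^2 + u - 4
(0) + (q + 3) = q + 3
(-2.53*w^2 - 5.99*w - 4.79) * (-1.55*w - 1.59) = 3.9215*w^3 + 13.3072*w^2 + 16.9486*w + 7.6161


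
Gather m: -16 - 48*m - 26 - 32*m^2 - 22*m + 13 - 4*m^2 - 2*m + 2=-36*m^2 - 72*m - 27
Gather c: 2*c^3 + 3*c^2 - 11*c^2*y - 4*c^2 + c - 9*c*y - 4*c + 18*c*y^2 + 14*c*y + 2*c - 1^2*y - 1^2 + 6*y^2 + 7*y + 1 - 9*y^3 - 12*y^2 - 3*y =2*c^3 + c^2*(-11*y - 1) + c*(18*y^2 + 5*y - 1) - 9*y^3 - 6*y^2 + 3*y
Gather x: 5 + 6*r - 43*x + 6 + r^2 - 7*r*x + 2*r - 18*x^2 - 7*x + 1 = r^2 + 8*r - 18*x^2 + x*(-7*r - 50) + 12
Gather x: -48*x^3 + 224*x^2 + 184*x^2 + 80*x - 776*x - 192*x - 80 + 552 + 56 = -48*x^3 + 408*x^2 - 888*x + 528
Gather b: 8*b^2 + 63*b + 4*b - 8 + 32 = 8*b^2 + 67*b + 24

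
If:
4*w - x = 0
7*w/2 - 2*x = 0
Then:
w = 0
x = 0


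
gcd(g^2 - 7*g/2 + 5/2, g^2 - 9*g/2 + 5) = g - 5/2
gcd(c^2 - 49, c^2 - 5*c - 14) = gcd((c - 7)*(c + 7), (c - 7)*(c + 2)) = c - 7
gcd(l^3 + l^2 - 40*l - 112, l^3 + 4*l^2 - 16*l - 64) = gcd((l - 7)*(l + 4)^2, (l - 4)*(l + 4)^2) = l^2 + 8*l + 16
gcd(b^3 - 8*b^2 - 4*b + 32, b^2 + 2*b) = b + 2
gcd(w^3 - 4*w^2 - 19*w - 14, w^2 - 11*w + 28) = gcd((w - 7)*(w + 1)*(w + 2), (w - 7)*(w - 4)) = w - 7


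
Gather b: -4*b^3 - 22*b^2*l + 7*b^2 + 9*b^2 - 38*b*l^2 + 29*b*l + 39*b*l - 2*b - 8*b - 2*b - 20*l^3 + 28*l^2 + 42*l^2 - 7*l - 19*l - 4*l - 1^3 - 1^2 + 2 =-4*b^3 + b^2*(16 - 22*l) + b*(-38*l^2 + 68*l - 12) - 20*l^3 + 70*l^2 - 30*l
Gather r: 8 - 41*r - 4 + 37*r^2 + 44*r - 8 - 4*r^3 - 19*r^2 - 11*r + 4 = -4*r^3 + 18*r^2 - 8*r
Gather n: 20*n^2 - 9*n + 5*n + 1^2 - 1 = 20*n^2 - 4*n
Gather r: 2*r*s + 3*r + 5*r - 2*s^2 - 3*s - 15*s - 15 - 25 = r*(2*s + 8) - 2*s^2 - 18*s - 40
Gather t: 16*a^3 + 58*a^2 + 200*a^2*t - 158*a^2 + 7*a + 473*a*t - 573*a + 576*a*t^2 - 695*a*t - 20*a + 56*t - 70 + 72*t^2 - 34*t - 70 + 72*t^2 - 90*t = 16*a^3 - 100*a^2 - 586*a + t^2*(576*a + 144) + t*(200*a^2 - 222*a - 68) - 140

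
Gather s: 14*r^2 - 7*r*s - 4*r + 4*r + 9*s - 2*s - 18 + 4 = 14*r^2 + s*(7 - 7*r) - 14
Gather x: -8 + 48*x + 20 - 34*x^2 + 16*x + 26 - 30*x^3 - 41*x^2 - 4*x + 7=-30*x^3 - 75*x^2 + 60*x + 45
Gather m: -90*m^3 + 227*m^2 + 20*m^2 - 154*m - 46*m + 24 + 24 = -90*m^3 + 247*m^2 - 200*m + 48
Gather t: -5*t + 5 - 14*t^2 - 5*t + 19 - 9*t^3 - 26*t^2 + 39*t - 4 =-9*t^3 - 40*t^2 + 29*t + 20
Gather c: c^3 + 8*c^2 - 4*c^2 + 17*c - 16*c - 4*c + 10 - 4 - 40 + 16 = c^3 + 4*c^2 - 3*c - 18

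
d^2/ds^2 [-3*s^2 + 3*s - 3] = -6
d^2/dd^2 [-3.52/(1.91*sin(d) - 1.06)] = (12.841312*sin(d)^2 + 7.126592*sin(d) - 25.682624)/(1.91*sin(d) - 1.06)^3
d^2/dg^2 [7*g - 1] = 0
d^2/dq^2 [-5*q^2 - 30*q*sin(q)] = 30*q*sin(q) - 60*cos(q) - 10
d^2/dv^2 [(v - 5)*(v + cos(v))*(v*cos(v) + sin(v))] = -v^3*cos(v) - 7*v^2*sin(v) + 5*v^2*cos(v) - 2*v^2*cos(2*v) + 25*v*sin(v) - 6*v*sin(2*v) + 10*v*cos(v) + 10*v*cos(2*v) + 2*sin(v) + 20*sin(2*v) - 20*cos(v) + 3*cos(2*v) + 1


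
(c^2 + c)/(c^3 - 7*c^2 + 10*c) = (c + 1)/(c^2 - 7*c + 10)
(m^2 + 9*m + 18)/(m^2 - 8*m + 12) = (m^2 + 9*m + 18)/(m^2 - 8*m + 12)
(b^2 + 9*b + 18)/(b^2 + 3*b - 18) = (b + 3)/(b - 3)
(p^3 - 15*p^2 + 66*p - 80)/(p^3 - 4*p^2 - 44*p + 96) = (p - 5)/(p + 6)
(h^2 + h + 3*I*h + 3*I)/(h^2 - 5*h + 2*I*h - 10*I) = (h^2 + h*(1 + 3*I) + 3*I)/(h^2 + h*(-5 + 2*I) - 10*I)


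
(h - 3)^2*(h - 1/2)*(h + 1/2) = h^4 - 6*h^3 + 35*h^2/4 + 3*h/2 - 9/4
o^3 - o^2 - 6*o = o*(o - 3)*(o + 2)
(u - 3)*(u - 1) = u^2 - 4*u + 3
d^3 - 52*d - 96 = (d - 8)*(d + 2)*(d + 6)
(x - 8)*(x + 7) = x^2 - x - 56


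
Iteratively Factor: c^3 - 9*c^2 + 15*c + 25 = (c - 5)*(c^2 - 4*c - 5) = (c - 5)^2*(c + 1)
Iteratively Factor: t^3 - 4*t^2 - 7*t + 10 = (t + 2)*(t^2 - 6*t + 5) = (t - 1)*(t + 2)*(t - 5)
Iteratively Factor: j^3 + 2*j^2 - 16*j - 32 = (j + 2)*(j^2 - 16) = (j - 4)*(j + 2)*(j + 4)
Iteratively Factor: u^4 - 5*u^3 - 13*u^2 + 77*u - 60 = (u + 4)*(u^3 - 9*u^2 + 23*u - 15) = (u - 1)*(u + 4)*(u^2 - 8*u + 15) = (u - 3)*(u - 1)*(u + 4)*(u - 5)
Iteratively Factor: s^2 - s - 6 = (s + 2)*(s - 3)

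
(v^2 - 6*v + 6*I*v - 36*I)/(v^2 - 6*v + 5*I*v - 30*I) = (v + 6*I)/(v + 5*I)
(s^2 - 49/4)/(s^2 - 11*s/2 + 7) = (s + 7/2)/(s - 2)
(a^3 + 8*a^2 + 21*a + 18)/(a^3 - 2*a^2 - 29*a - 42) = (a + 3)/(a - 7)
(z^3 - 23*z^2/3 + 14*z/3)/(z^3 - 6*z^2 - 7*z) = (z - 2/3)/(z + 1)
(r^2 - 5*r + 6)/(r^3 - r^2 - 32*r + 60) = (r - 3)/(r^2 + r - 30)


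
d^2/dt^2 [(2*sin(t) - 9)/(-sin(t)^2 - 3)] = 2*(9*sin(t)^5 - 18*sin(t)^4 + 81*sin(t)^2 + 7*sin(t) + 15*sin(3*t)/2 - sin(5*t)/2 - 27)/(sin(t)^2 + 3)^3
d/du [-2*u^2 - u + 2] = -4*u - 1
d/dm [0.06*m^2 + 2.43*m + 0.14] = 0.12*m + 2.43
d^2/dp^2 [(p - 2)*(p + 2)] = 2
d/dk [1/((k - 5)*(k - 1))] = 2*(3 - k)/(k^4 - 12*k^3 + 46*k^2 - 60*k + 25)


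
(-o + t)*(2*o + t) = -2*o^2 + o*t + t^2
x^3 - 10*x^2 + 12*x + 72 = (x - 6)^2*(x + 2)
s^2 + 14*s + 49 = (s + 7)^2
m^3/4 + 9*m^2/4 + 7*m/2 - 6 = (m/4 + 1)*(m - 1)*(m + 6)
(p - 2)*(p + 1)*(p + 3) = p^3 + 2*p^2 - 5*p - 6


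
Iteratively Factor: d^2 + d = (d + 1)*(d)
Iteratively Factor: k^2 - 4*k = (k)*(k - 4)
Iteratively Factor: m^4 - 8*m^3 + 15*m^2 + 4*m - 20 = (m - 2)*(m^3 - 6*m^2 + 3*m + 10) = (m - 2)^2*(m^2 - 4*m - 5) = (m - 2)^2*(m + 1)*(m - 5)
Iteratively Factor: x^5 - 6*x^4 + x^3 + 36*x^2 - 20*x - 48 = (x + 2)*(x^4 - 8*x^3 + 17*x^2 + 2*x - 24) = (x - 3)*(x + 2)*(x^3 - 5*x^2 + 2*x + 8) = (x - 3)*(x + 1)*(x + 2)*(x^2 - 6*x + 8) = (x - 3)*(x - 2)*(x + 1)*(x + 2)*(x - 4)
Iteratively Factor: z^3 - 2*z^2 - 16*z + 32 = (z - 2)*(z^2 - 16) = (z - 2)*(z + 4)*(z - 4)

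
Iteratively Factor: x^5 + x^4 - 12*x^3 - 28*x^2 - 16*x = (x + 2)*(x^4 - x^3 - 10*x^2 - 8*x) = (x - 4)*(x + 2)*(x^3 + 3*x^2 + 2*x) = (x - 4)*(x + 1)*(x + 2)*(x^2 + 2*x) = x*(x - 4)*(x + 1)*(x + 2)*(x + 2)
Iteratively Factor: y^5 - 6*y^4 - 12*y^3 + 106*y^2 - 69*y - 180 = (y - 3)*(y^4 - 3*y^3 - 21*y^2 + 43*y + 60) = (y - 3)^2*(y^3 - 21*y - 20) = (y - 3)^2*(y + 4)*(y^2 - 4*y - 5) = (y - 3)^2*(y + 1)*(y + 4)*(y - 5)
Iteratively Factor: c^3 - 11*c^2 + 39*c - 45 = (c - 3)*(c^2 - 8*c + 15) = (c - 3)^2*(c - 5)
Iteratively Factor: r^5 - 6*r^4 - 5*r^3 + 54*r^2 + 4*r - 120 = (r - 3)*(r^4 - 3*r^3 - 14*r^2 + 12*r + 40) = (r - 5)*(r - 3)*(r^3 + 2*r^2 - 4*r - 8) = (r - 5)*(r - 3)*(r + 2)*(r^2 - 4) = (r - 5)*(r - 3)*(r - 2)*(r + 2)*(r + 2)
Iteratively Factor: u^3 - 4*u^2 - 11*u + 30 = (u - 5)*(u^2 + u - 6) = (u - 5)*(u - 2)*(u + 3)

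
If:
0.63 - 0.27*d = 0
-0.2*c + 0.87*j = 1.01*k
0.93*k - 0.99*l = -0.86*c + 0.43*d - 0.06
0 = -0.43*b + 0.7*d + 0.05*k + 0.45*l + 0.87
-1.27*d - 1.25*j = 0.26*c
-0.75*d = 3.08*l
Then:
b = 4.79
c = 4.48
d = 2.33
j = -3.30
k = -3.73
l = -0.57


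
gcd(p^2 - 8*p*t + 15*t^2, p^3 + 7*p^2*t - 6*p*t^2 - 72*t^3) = p - 3*t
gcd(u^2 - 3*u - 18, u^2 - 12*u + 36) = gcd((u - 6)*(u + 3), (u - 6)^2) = u - 6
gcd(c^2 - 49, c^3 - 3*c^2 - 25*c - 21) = c - 7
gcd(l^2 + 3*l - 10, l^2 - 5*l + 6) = l - 2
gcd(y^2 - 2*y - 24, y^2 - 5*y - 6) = y - 6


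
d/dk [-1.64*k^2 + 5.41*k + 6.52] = 5.41 - 3.28*k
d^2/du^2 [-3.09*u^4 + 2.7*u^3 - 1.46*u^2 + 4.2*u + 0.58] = -37.08*u^2 + 16.2*u - 2.92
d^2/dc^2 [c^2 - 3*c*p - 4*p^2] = 2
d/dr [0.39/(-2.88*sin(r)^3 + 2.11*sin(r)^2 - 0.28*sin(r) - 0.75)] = (3.3696*sin(r)^2 - 1.6458*sin(r) + 0.1092)*cos(r)/(2.88*sin(r)^3 - 2.11*sin(r)^2 + 0.28*sin(r) + 0.75)^2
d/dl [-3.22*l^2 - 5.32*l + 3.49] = -6.44*l - 5.32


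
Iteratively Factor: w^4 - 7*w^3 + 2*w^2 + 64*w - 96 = (w - 4)*(w^3 - 3*w^2 - 10*w + 24) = (w - 4)^2*(w^2 + w - 6) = (w - 4)^2*(w - 2)*(w + 3)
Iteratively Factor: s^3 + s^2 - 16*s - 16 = (s - 4)*(s^2 + 5*s + 4) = (s - 4)*(s + 1)*(s + 4)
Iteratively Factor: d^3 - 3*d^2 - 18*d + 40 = (d + 4)*(d^2 - 7*d + 10) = (d - 2)*(d + 4)*(d - 5)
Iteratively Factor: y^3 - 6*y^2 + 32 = (y - 4)*(y^2 - 2*y - 8) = (y - 4)*(y + 2)*(y - 4)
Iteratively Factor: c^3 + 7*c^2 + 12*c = (c)*(c^2 + 7*c + 12) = c*(c + 3)*(c + 4)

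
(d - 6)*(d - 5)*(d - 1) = d^3 - 12*d^2 + 41*d - 30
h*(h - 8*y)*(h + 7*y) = h^3 - h^2*y - 56*h*y^2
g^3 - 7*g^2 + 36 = (g - 6)*(g - 3)*(g + 2)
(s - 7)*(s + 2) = s^2 - 5*s - 14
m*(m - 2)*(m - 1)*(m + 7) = m^4 + 4*m^3 - 19*m^2 + 14*m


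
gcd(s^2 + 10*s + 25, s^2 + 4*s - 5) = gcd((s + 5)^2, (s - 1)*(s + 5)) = s + 5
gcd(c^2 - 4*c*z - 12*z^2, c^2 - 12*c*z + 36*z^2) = -c + 6*z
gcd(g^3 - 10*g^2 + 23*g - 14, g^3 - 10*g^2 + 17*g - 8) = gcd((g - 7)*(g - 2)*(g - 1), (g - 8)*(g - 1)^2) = g - 1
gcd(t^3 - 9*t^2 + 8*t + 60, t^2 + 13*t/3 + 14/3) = t + 2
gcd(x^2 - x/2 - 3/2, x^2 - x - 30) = 1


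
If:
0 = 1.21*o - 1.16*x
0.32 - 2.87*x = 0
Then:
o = 0.11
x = 0.11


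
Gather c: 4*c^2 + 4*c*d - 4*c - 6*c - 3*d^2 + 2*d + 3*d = 4*c^2 + c*(4*d - 10) - 3*d^2 + 5*d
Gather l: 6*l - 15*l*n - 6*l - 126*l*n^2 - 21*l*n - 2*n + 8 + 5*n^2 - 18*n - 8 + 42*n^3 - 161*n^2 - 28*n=l*(-126*n^2 - 36*n) + 42*n^3 - 156*n^2 - 48*n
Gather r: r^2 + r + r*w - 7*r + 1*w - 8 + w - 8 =r^2 + r*(w - 6) + 2*w - 16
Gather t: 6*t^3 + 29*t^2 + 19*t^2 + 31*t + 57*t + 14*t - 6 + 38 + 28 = 6*t^3 + 48*t^2 + 102*t + 60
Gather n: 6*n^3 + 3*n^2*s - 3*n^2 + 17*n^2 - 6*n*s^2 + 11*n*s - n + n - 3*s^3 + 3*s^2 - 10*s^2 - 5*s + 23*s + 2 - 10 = 6*n^3 + n^2*(3*s + 14) + n*(-6*s^2 + 11*s) - 3*s^3 - 7*s^2 + 18*s - 8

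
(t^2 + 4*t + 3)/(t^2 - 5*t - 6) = (t + 3)/(t - 6)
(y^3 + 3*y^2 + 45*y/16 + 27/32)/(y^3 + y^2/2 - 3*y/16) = (8*y^2 + 18*y + 9)/(2*y*(4*y - 1))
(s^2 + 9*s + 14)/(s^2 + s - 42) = (s + 2)/(s - 6)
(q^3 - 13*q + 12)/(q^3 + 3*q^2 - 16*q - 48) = (q^2 - 4*q + 3)/(q^2 - q - 12)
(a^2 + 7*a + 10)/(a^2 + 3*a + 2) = (a + 5)/(a + 1)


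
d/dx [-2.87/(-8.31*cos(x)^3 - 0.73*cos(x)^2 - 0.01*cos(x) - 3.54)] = (71.5491*cos(x)^2 + 4.1902*cos(x) + 0.0287)*sin(x)/(8.31*cos(x)^3 + 0.73*cos(x)^2 + 0.01*cos(x) + 3.54)^2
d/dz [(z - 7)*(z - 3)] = 2*z - 10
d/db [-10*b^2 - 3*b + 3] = -20*b - 3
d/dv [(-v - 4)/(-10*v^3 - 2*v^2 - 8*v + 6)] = (5*v^3 + v^2 + 4*v - (v + 4)*(15*v^2 + 2*v + 4) - 3)/(2*(5*v^3 + v^2 + 4*v - 3)^2)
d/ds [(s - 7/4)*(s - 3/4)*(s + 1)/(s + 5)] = (8*s^3 + 54*s^2 - 60*s - 29)/(4*(s^2 + 10*s + 25))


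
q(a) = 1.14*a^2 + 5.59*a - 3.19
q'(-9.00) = -14.93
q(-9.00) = 38.84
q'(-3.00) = -1.25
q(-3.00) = -9.70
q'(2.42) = 11.11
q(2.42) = 17.01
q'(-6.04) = -8.18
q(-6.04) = 4.64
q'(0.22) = 6.09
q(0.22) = -1.91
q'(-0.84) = 3.67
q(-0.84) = -7.08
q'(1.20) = 8.33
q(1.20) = 5.16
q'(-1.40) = 2.40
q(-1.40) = -8.78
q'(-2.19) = 0.60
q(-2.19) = -9.96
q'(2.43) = 11.13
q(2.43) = 17.13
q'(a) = 2.28*a + 5.59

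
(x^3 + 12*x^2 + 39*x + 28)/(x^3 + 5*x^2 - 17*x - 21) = (x + 4)/(x - 3)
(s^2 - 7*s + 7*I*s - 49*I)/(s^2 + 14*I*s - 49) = (s - 7)/(s + 7*I)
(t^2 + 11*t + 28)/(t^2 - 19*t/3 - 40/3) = 3*(t^2 + 11*t + 28)/(3*t^2 - 19*t - 40)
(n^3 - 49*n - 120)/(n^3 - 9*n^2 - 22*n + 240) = (n + 3)/(n - 6)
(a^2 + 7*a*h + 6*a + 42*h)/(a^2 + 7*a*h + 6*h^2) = (a^2 + 7*a*h + 6*a + 42*h)/(a^2 + 7*a*h + 6*h^2)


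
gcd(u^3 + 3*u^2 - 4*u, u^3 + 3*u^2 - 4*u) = u^3 + 3*u^2 - 4*u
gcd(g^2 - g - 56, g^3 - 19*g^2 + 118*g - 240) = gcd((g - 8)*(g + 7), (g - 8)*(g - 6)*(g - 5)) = g - 8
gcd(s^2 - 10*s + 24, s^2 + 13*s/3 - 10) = 1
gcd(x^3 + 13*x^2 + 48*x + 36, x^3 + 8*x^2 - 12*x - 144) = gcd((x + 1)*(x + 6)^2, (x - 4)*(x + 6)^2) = x^2 + 12*x + 36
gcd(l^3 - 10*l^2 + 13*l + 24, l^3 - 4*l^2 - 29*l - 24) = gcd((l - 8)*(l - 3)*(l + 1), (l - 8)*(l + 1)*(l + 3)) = l^2 - 7*l - 8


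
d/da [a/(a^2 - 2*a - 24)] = (a^2 - 2*a*(a - 1) - 2*a - 24)/(-a^2 + 2*a + 24)^2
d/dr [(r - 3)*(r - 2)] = 2*r - 5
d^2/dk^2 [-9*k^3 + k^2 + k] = 2 - 54*k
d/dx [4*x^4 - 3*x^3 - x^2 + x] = 16*x^3 - 9*x^2 - 2*x + 1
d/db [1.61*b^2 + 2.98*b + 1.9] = 3.22*b + 2.98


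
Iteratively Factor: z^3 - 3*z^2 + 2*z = (z - 2)*(z^2 - z) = z*(z - 2)*(z - 1)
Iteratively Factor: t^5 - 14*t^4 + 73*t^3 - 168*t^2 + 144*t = (t - 4)*(t^4 - 10*t^3 + 33*t^2 - 36*t) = (t - 4)*(t - 3)*(t^3 - 7*t^2 + 12*t) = t*(t - 4)*(t - 3)*(t^2 - 7*t + 12) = t*(t - 4)*(t - 3)^2*(t - 4)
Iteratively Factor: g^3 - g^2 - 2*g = (g)*(g^2 - g - 2) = g*(g - 2)*(g + 1)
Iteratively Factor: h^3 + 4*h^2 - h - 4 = (h + 1)*(h^2 + 3*h - 4) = (h - 1)*(h + 1)*(h + 4)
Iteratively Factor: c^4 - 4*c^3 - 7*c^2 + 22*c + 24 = (c - 3)*(c^3 - c^2 - 10*c - 8) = (c - 4)*(c - 3)*(c^2 + 3*c + 2) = (c - 4)*(c - 3)*(c + 1)*(c + 2)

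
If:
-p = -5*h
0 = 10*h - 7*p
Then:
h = 0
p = 0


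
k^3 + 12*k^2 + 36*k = k*(k + 6)^2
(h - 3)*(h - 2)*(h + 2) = h^3 - 3*h^2 - 4*h + 12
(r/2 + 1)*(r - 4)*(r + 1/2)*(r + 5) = r^4/2 + 7*r^3/4 - 33*r^2/4 - 49*r/2 - 10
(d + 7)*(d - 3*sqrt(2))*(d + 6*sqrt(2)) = d^3 + 3*sqrt(2)*d^2 + 7*d^2 - 36*d + 21*sqrt(2)*d - 252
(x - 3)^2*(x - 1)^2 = x^4 - 8*x^3 + 22*x^2 - 24*x + 9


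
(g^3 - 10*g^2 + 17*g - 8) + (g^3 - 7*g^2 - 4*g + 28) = 2*g^3 - 17*g^2 + 13*g + 20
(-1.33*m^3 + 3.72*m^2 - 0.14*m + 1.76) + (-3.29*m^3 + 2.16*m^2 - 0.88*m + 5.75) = -4.62*m^3 + 5.88*m^2 - 1.02*m + 7.51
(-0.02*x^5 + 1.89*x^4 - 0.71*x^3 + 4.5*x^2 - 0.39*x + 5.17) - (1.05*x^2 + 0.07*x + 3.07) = -0.02*x^5 + 1.89*x^4 - 0.71*x^3 + 3.45*x^2 - 0.46*x + 2.1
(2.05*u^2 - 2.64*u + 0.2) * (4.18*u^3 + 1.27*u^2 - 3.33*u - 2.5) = 8.569*u^5 - 8.4317*u^4 - 9.3433*u^3 + 3.9202*u^2 + 5.934*u - 0.5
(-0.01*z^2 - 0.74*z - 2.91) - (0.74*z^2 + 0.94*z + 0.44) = -0.75*z^2 - 1.68*z - 3.35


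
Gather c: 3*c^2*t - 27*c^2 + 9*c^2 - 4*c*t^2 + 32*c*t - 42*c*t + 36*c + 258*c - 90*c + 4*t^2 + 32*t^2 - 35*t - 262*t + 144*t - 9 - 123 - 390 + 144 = c^2*(3*t - 18) + c*(-4*t^2 - 10*t + 204) + 36*t^2 - 153*t - 378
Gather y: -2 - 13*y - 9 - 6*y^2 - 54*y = -6*y^2 - 67*y - 11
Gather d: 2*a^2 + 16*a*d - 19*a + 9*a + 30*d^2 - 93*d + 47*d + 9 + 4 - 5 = 2*a^2 - 10*a + 30*d^2 + d*(16*a - 46) + 8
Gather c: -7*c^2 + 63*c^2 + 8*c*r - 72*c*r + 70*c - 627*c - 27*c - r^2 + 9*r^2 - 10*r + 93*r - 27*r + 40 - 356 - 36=56*c^2 + c*(-64*r - 584) + 8*r^2 + 56*r - 352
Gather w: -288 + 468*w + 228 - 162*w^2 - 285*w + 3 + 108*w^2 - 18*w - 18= -54*w^2 + 165*w - 75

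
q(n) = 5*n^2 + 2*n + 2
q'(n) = 10*n + 2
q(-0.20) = 1.80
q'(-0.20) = 0.00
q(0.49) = 4.18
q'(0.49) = 6.90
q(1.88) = 23.43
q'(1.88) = 20.80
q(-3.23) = 47.70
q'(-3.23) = -30.30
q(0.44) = 3.85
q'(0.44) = 6.40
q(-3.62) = 60.28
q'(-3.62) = -34.20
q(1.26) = 12.46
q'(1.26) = 14.60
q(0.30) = 3.05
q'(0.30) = 5.00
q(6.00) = 194.00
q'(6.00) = 62.00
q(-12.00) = 698.00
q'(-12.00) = -118.00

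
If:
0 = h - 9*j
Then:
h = 9*j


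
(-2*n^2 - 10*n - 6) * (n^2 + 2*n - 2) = -2*n^4 - 14*n^3 - 22*n^2 + 8*n + 12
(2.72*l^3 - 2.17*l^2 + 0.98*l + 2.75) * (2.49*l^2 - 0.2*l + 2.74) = 6.7728*l^5 - 5.9473*l^4 + 10.327*l^3 + 0.7057*l^2 + 2.1352*l + 7.535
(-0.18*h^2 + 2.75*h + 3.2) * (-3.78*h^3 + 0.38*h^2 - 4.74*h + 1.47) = 0.6804*h^5 - 10.4634*h^4 - 10.1978*h^3 - 12.0836*h^2 - 11.1255*h + 4.704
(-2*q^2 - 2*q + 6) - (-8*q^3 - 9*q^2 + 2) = 8*q^3 + 7*q^2 - 2*q + 4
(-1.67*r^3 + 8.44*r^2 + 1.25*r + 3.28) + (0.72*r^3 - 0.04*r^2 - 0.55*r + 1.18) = -0.95*r^3 + 8.4*r^2 + 0.7*r + 4.46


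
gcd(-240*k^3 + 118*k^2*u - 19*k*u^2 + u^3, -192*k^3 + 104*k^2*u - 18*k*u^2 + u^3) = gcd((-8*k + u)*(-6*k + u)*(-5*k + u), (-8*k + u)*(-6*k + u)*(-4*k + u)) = 48*k^2 - 14*k*u + u^2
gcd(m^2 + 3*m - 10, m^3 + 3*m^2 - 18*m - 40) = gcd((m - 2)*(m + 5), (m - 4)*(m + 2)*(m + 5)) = m + 5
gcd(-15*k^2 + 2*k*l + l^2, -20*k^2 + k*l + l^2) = 5*k + l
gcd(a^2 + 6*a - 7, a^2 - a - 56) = a + 7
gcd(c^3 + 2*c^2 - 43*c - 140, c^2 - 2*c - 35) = c^2 - 2*c - 35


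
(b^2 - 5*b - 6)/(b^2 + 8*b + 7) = (b - 6)/(b + 7)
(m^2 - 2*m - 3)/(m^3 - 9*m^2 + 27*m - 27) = (m + 1)/(m^2 - 6*m + 9)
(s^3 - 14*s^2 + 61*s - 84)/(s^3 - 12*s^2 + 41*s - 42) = (s - 4)/(s - 2)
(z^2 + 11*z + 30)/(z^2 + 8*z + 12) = (z + 5)/(z + 2)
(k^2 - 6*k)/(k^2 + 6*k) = (k - 6)/(k + 6)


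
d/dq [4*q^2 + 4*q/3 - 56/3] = 8*q + 4/3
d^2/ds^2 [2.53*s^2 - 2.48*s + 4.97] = 5.06000000000000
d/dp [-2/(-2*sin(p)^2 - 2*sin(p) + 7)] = -(4*sin(2*p) + 4*cos(p))/(-2*sin(p) + cos(2*p) + 6)^2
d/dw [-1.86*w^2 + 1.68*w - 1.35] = 1.68 - 3.72*w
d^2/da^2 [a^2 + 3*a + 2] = 2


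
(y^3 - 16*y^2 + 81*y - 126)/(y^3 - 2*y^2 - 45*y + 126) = (y - 7)/(y + 7)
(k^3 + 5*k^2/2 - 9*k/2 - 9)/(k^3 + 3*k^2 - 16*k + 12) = (2*k^2 + 9*k + 9)/(2*(k^2 + 5*k - 6))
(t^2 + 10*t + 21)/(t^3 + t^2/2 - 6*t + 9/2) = 2*(t + 7)/(2*t^2 - 5*t + 3)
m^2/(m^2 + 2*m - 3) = m^2/(m^2 + 2*m - 3)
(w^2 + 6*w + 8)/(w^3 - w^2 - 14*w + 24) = (w + 2)/(w^2 - 5*w + 6)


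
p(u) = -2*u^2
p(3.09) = -19.10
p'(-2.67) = 10.68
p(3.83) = -29.34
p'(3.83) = -15.32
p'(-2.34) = 9.36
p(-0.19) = -0.07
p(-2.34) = -10.95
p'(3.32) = -13.28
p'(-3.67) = 14.68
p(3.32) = -22.04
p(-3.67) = -26.94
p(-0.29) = -0.17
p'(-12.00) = 48.00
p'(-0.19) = 0.76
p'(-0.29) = 1.16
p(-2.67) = -14.26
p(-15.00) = -450.00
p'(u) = -4*u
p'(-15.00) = 60.00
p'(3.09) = -12.36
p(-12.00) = -288.00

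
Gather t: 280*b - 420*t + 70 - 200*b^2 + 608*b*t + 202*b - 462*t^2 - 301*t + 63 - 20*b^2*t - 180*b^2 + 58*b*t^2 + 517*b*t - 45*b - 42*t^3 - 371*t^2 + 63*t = -380*b^2 + 437*b - 42*t^3 + t^2*(58*b - 833) + t*(-20*b^2 + 1125*b - 658) + 133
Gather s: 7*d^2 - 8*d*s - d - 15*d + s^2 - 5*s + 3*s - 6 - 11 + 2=7*d^2 - 16*d + s^2 + s*(-8*d - 2) - 15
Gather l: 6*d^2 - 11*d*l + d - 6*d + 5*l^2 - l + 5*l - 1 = 6*d^2 - 5*d + 5*l^2 + l*(4 - 11*d) - 1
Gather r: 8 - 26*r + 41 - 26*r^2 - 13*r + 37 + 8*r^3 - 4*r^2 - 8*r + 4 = 8*r^3 - 30*r^2 - 47*r + 90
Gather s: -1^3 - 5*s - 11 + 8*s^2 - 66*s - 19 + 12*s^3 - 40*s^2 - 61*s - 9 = 12*s^3 - 32*s^2 - 132*s - 40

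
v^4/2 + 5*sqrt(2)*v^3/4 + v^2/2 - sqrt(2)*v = v*(v/2 + sqrt(2))*(v - sqrt(2)/2)*(v + sqrt(2))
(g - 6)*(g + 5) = g^2 - g - 30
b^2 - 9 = (b - 3)*(b + 3)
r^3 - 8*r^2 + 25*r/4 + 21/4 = (r - 7)*(r - 3/2)*(r + 1/2)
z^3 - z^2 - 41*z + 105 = (z - 5)*(z - 3)*(z + 7)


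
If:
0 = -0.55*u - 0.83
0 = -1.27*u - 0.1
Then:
No Solution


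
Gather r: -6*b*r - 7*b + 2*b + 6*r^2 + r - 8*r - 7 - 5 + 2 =-5*b + 6*r^2 + r*(-6*b - 7) - 10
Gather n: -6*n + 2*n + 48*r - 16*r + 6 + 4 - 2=-4*n + 32*r + 8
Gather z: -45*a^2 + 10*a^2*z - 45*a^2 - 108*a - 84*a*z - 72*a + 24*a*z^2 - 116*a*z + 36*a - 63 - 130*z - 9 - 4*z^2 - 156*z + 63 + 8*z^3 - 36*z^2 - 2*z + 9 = -90*a^2 - 144*a + 8*z^3 + z^2*(24*a - 40) + z*(10*a^2 - 200*a - 288)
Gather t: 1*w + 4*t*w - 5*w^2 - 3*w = 4*t*w - 5*w^2 - 2*w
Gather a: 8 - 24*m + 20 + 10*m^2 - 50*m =10*m^2 - 74*m + 28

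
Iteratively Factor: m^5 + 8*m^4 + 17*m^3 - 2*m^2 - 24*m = (m + 4)*(m^4 + 4*m^3 + m^2 - 6*m) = (m - 1)*(m + 4)*(m^3 + 5*m^2 + 6*m) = (m - 1)*(m + 2)*(m + 4)*(m^2 + 3*m) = (m - 1)*(m + 2)*(m + 3)*(m + 4)*(m)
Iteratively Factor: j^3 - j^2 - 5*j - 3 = (j + 1)*(j^2 - 2*j - 3) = (j + 1)^2*(j - 3)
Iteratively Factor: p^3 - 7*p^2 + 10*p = (p - 2)*(p^2 - 5*p) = p*(p - 2)*(p - 5)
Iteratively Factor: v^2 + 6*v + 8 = (v + 4)*(v + 2)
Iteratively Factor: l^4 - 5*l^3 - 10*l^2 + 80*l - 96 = (l - 4)*(l^3 - l^2 - 14*l + 24) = (l - 4)*(l - 3)*(l^2 + 2*l - 8) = (l - 4)*(l - 3)*(l + 4)*(l - 2)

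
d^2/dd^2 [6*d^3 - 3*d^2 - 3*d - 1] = 36*d - 6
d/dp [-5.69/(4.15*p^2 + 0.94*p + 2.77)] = (47.227*p + 5.3486)/(4.15*p^2 + 0.94*p + 2.77)^2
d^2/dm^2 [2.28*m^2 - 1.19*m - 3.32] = 4.56000000000000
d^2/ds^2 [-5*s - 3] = 0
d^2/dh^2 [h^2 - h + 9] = 2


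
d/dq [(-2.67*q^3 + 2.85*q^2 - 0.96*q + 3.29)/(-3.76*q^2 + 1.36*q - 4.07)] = (10.0392*q^4 - 7.2624*q^3 + 32.8671*q^2 + 1.54179999999999*q - 0.5672)/(14.1376*q^4 - 10.2272*q^3 + 32.456*q^2 - 11.0704*q + 16.5649)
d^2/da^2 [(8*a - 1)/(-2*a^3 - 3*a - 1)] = 6*(-3*(8*a - 1)*(2*a^2 + 1)^2 + 2*(8*a^2 + a*(8*a - 1) + 4)*(2*a^3 + 3*a + 1))/(2*a^3 + 3*a + 1)^3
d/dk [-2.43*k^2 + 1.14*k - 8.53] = 1.14 - 4.86*k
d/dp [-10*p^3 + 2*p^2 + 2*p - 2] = -30*p^2 + 4*p + 2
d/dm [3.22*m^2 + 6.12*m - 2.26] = 6.44*m + 6.12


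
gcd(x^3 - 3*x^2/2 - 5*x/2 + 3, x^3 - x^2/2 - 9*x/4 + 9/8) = x + 3/2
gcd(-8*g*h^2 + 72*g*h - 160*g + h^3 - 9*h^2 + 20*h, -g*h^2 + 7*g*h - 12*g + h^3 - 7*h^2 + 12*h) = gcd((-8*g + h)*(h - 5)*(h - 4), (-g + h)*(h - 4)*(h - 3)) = h - 4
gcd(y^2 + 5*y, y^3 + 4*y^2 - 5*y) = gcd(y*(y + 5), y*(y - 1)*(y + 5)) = y^2 + 5*y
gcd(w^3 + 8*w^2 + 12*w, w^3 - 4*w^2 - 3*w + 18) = w + 2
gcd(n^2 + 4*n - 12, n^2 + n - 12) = 1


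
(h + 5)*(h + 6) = h^2 + 11*h + 30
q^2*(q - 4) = q^3 - 4*q^2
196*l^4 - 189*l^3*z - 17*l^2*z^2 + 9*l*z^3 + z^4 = (-4*l + z)*(-l + z)*(7*l + z)^2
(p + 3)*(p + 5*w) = p^2 + 5*p*w + 3*p + 15*w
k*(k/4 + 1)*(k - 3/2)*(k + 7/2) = k^4/4 + 3*k^3/2 + 11*k^2/16 - 21*k/4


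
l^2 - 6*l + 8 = (l - 4)*(l - 2)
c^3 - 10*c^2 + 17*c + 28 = (c - 7)*(c - 4)*(c + 1)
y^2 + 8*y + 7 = (y + 1)*(y + 7)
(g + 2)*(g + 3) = g^2 + 5*g + 6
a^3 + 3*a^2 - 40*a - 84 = (a - 6)*(a + 2)*(a + 7)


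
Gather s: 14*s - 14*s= 0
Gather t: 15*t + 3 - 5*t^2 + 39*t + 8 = -5*t^2 + 54*t + 11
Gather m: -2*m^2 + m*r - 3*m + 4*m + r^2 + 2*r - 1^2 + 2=-2*m^2 + m*(r + 1) + r^2 + 2*r + 1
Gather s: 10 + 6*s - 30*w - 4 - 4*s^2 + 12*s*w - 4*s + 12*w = -4*s^2 + s*(12*w + 2) - 18*w + 6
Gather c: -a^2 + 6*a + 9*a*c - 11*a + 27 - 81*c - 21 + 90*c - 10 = -a^2 - 5*a + c*(9*a + 9) - 4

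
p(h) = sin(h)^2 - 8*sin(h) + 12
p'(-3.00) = 8.20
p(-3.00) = 13.15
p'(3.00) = 7.64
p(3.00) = 10.89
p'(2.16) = 3.52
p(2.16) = 6.04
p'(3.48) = 8.17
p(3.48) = 14.77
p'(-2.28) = 6.20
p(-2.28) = 18.65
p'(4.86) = -1.47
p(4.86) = 20.89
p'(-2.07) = 4.67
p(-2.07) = 19.79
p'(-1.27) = -2.94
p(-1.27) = 20.55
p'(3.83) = 7.16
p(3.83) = 17.49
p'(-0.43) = -8.03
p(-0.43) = 15.51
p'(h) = 2*sin(h)*cos(h) - 8*cos(h)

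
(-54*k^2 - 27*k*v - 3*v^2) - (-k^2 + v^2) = -53*k^2 - 27*k*v - 4*v^2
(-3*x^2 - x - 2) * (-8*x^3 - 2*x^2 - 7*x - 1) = 24*x^5 + 14*x^4 + 39*x^3 + 14*x^2 + 15*x + 2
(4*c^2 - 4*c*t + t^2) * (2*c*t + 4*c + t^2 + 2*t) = 8*c^3*t + 16*c^3 - 4*c^2*t^2 - 8*c^2*t - 2*c*t^3 - 4*c*t^2 + t^4 + 2*t^3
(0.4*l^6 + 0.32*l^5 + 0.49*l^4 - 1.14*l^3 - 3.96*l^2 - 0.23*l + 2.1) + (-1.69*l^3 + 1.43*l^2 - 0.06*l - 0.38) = 0.4*l^6 + 0.32*l^5 + 0.49*l^4 - 2.83*l^3 - 2.53*l^2 - 0.29*l + 1.72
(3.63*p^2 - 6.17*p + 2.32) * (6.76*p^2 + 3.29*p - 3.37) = 24.5388*p^4 - 29.7665*p^3 - 16.8492*p^2 + 28.4257*p - 7.8184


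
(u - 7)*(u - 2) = u^2 - 9*u + 14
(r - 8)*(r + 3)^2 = r^3 - 2*r^2 - 39*r - 72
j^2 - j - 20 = (j - 5)*(j + 4)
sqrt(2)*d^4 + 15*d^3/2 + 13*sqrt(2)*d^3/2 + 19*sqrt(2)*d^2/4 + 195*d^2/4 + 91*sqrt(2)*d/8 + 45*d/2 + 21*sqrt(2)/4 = (d + 1/2)*(d + 6)*(d + 7*sqrt(2)/2)*(sqrt(2)*d + 1/2)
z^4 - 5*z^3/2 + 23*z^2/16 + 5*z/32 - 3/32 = (z - 3/2)*(z - 1)*(z - 1/4)*(z + 1/4)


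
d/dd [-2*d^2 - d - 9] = -4*d - 1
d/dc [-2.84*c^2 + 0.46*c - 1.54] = 0.46 - 5.68*c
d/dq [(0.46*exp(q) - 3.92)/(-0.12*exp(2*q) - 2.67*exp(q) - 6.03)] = (0.0552*exp(2*q) - 0.9408*exp(q) - 13.2402)*exp(q)/(0.0144*exp(4*q) + 0.6408*exp(3*q) + 8.5761*exp(2*q) + 32.2002*exp(q) + 36.3609)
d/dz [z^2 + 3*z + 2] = 2*z + 3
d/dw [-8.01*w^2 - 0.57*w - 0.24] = -16.02*w - 0.57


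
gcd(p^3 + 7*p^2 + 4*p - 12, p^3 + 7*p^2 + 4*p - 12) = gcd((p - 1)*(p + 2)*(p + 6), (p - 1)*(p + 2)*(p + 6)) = p^3 + 7*p^2 + 4*p - 12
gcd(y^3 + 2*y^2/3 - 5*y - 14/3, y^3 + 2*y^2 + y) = y + 1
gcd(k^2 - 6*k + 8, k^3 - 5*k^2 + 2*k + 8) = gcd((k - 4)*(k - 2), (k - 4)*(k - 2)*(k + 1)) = k^2 - 6*k + 8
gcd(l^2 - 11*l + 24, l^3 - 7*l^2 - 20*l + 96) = l^2 - 11*l + 24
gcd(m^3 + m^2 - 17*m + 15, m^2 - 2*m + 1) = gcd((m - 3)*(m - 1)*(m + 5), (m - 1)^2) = m - 1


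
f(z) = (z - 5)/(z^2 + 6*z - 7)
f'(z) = (-2*z - 6)*(z - 5)/(z^2 + 6*z - 7)^2 + 1/(z^2 + 6*z - 7)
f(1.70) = -0.54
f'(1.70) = 1.00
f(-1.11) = 0.49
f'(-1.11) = 0.07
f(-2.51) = 0.48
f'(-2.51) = -0.03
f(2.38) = -0.20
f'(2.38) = 0.25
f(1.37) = -1.17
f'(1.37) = 3.63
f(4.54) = -0.01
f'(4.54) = 0.03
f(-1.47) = 0.47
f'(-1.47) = 0.03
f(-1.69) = 0.47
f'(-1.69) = 0.02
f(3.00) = -0.10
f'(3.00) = 0.11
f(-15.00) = -0.16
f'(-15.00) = -0.02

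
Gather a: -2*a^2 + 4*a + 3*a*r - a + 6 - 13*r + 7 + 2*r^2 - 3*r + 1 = -2*a^2 + a*(3*r + 3) + 2*r^2 - 16*r + 14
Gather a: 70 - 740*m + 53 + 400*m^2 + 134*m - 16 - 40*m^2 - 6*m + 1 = 360*m^2 - 612*m + 108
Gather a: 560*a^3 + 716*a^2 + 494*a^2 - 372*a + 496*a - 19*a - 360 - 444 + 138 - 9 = 560*a^3 + 1210*a^2 + 105*a - 675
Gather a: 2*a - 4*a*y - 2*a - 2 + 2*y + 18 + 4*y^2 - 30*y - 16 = -4*a*y + 4*y^2 - 28*y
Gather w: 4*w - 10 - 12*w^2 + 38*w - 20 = -12*w^2 + 42*w - 30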